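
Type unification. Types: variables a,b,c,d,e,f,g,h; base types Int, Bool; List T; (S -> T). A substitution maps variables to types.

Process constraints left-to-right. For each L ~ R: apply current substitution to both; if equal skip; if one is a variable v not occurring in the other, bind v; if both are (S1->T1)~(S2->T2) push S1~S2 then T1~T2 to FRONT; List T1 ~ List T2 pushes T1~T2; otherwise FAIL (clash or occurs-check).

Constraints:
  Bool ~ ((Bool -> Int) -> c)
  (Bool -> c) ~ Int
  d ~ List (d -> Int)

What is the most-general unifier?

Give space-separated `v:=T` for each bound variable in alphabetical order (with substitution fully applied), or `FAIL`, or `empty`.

Answer: FAIL

Derivation:
step 1: unify Bool ~ ((Bool -> Int) -> c)  [subst: {-} | 2 pending]
  clash: Bool vs ((Bool -> Int) -> c)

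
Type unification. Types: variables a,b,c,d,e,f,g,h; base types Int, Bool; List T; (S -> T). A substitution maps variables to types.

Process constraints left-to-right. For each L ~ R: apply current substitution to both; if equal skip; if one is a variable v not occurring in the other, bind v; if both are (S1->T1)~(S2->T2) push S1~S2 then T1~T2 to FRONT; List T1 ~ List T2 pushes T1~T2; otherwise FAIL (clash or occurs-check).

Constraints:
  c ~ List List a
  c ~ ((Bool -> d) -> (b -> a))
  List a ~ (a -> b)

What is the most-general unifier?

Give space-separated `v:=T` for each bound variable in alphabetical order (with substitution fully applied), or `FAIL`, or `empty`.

Answer: FAIL

Derivation:
step 1: unify c ~ List List a  [subst: {-} | 2 pending]
  bind c := List List a
step 2: unify List List a ~ ((Bool -> d) -> (b -> a))  [subst: {c:=List List a} | 1 pending]
  clash: List List a vs ((Bool -> d) -> (b -> a))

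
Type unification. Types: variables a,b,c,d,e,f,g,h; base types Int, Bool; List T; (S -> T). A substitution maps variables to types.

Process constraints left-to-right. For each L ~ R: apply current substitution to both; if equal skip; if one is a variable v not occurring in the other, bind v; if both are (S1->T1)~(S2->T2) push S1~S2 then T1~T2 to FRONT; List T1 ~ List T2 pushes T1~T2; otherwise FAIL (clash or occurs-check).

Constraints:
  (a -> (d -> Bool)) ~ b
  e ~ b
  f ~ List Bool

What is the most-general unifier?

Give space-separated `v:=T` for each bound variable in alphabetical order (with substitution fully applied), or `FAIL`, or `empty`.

step 1: unify (a -> (d -> Bool)) ~ b  [subst: {-} | 2 pending]
  bind b := (a -> (d -> Bool))
step 2: unify e ~ (a -> (d -> Bool))  [subst: {b:=(a -> (d -> Bool))} | 1 pending]
  bind e := (a -> (d -> Bool))
step 3: unify f ~ List Bool  [subst: {b:=(a -> (d -> Bool)), e:=(a -> (d -> Bool))} | 0 pending]
  bind f := List Bool

Answer: b:=(a -> (d -> Bool)) e:=(a -> (d -> Bool)) f:=List Bool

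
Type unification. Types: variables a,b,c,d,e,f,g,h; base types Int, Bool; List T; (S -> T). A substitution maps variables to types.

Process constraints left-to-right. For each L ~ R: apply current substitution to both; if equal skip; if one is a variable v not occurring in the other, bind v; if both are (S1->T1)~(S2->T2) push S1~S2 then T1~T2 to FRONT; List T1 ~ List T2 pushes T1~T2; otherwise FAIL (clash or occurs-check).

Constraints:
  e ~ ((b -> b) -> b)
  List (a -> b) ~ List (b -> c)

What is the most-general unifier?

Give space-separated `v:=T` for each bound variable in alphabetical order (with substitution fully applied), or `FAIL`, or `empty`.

Answer: a:=c b:=c e:=((c -> c) -> c)

Derivation:
step 1: unify e ~ ((b -> b) -> b)  [subst: {-} | 1 pending]
  bind e := ((b -> b) -> b)
step 2: unify List (a -> b) ~ List (b -> c)  [subst: {e:=((b -> b) -> b)} | 0 pending]
  -> decompose List: push (a -> b)~(b -> c)
step 3: unify (a -> b) ~ (b -> c)  [subst: {e:=((b -> b) -> b)} | 0 pending]
  -> decompose arrow: push a~b, b~c
step 4: unify a ~ b  [subst: {e:=((b -> b) -> b)} | 1 pending]
  bind a := b
step 5: unify b ~ c  [subst: {e:=((b -> b) -> b), a:=b} | 0 pending]
  bind b := c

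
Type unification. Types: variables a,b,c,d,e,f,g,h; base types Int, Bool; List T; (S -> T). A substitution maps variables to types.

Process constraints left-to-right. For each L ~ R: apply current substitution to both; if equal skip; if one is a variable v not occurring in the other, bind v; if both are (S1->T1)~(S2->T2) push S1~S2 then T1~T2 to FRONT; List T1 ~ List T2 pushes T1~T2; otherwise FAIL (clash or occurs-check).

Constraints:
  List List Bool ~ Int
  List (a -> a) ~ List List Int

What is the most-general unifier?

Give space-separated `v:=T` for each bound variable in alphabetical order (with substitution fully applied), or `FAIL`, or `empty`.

step 1: unify List List Bool ~ Int  [subst: {-} | 1 pending]
  clash: List List Bool vs Int

Answer: FAIL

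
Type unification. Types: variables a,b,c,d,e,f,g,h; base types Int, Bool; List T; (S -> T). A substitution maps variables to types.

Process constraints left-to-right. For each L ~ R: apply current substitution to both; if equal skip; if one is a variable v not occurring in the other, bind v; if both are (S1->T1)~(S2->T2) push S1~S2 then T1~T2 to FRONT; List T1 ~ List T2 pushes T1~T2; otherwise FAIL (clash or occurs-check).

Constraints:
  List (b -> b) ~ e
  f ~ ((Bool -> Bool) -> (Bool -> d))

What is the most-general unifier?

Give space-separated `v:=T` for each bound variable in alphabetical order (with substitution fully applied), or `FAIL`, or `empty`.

step 1: unify List (b -> b) ~ e  [subst: {-} | 1 pending]
  bind e := List (b -> b)
step 2: unify f ~ ((Bool -> Bool) -> (Bool -> d))  [subst: {e:=List (b -> b)} | 0 pending]
  bind f := ((Bool -> Bool) -> (Bool -> d))

Answer: e:=List (b -> b) f:=((Bool -> Bool) -> (Bool -> d))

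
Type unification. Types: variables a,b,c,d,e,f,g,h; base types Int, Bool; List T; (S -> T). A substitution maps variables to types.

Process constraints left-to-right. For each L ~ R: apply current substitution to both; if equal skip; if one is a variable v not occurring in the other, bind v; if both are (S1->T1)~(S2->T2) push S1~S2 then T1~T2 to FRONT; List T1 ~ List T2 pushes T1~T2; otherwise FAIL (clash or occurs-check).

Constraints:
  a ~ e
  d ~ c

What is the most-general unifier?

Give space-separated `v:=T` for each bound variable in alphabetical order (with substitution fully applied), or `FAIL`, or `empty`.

Answer: a:=e d:=c

Derivation:
step 1: unify a ~ e  [subst: {-} | 1 pending]
  bind a := e
step 2: unify d ~ c  [subst: {a:=e} | 0 pending]
  bind d := c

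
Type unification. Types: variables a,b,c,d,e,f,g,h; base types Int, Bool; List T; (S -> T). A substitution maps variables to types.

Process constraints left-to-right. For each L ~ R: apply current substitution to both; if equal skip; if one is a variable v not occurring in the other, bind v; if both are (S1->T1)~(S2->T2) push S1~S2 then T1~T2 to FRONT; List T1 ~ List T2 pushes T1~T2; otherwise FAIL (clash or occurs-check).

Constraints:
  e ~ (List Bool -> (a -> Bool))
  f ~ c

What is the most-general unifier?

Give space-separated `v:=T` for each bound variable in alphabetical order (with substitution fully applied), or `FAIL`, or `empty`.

step 1: unify e ~ (List Bool -> (a -> Bool))  [subst: {-} | 1 pending]
  bind e := (List Bool -> (a -> Bool))
step 2: unify f ~ c  [subst: {e:=(List Bool -> (a -> Bool))} | 0 pending]
  bind f := c

Answer: e:=(List Bool -> (a -> Bool)) f:=c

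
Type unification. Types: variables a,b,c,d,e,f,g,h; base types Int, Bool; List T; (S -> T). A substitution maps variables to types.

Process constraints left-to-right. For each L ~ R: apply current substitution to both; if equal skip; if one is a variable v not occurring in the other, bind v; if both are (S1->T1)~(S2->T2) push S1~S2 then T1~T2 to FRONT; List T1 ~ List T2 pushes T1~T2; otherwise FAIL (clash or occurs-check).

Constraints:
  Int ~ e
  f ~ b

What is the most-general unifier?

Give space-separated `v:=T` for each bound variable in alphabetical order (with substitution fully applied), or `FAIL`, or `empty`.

step 1: unify Int ~ e  [subst: {-} | 1 pending]
  bind e := Int
step 2: unify f ~ b  [subst: {e:=Int} | 0 pending]
  bind f := b

Answer: e:=Int f:=b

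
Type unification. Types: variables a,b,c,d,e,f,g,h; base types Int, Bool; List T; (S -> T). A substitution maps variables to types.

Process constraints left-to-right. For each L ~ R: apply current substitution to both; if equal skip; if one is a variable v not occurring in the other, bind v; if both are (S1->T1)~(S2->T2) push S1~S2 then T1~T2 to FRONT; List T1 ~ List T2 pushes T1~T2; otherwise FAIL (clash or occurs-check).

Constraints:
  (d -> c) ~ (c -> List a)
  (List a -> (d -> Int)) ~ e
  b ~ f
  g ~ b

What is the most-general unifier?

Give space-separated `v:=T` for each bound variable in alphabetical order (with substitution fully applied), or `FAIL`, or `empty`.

step 1: unify (d -> c) ~ (c -> List a)  [subst: {-} | 3 pending]
  -> decompose arrow: push d~c, c~List a
step 2: unify d ~ c  [subst: {-} | 4 pending]
  bind d := c
step 3: unify c ~ List a  [subst: {d:=c} | 3 pending]
  bind c := List a
step 4: unify (List a -> (List a -> Int)) ~ e  [subst: {d:=c, c:=List a} | 2 pending]
  bind e := (List a -> (List a -> Int))
step 5: unify b ~ f  [subst: {d:=c, c:=List a, e:=(List a -> (List a -> Int))} | 1 pending]
  bind b := f
step 6: unify g ~ f  [subst: {d:=c, c:=List a, e:=(List a -> (List a -> Int)), b:=f} | 0 pending]
  bind g := f

Answer: b:=f c:=List a d:=List a e:=(List a -> (List a -> Int)) g:=f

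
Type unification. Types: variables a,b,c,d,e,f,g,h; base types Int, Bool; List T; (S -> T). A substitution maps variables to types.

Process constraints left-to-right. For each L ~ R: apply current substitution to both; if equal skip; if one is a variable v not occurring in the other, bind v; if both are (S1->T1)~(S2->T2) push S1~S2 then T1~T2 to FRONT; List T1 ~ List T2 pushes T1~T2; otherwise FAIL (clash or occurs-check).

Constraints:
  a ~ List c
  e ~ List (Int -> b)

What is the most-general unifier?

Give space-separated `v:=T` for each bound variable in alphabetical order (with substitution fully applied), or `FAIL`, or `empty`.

step 1: unify a ~ List c  [subst: {-} | 1 pending]
  bind a := List c
step 2: unify e ~ List (Int -> b)  [subst: {a:=List c} | 0 pending]
  bind e := List (Int -> b)

Answer: a:=List c e:=List (Int -> b)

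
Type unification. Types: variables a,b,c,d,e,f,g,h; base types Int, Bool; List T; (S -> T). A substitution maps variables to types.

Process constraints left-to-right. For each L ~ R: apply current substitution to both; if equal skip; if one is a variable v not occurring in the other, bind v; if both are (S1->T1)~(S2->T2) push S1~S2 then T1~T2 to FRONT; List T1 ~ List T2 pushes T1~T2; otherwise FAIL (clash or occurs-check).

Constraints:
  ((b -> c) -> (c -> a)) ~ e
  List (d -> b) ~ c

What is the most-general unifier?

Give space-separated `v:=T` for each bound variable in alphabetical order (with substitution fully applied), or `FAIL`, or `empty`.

step 1: unify ((b -> c) -> (c -> a)) ~ e  [subst: {-} | 1 pending]
  bind e := ((b -> c) -> (c -> a))
step 2: unify List (d -> b) ~ c  [subst: {e:=((b -> c) -> (c -> a))} | 0 pending]
  bind c := List (d -> b)

Answer: c:=List (d -> b) e:=((b -> List (d -> b)) -> (List (d -> b) -> a))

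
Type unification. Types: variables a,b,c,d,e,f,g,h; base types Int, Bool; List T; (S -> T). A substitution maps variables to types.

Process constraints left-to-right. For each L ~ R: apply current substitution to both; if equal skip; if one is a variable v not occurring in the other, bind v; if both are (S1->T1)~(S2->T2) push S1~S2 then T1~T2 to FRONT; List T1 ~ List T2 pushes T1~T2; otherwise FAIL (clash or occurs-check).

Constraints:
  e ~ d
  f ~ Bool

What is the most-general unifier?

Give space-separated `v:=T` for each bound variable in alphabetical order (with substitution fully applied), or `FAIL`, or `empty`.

step 1: unify e ~ d  [subst: {-} | 1 pending]
  bind e := d
step 2: unify f ~ Bool  [subst: {e:=d} | 0 pending]
  bind f := Bool

Answer: e:=d f:=Bool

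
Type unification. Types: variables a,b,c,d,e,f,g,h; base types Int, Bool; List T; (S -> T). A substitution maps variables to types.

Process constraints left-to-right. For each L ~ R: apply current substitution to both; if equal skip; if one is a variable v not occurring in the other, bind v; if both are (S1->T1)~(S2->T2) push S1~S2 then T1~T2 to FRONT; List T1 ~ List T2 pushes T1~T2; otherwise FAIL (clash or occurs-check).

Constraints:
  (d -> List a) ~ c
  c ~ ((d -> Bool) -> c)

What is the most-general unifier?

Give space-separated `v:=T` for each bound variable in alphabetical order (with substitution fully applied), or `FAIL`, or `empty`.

step 1: unify (d -> List a) ~ c  [subst: {-} | 1 pending]
  bind c := (d -> List a)
step 2: unify (d -> List a) ~ ((d -> Bool) -> (d -> List a))  [subst: {c:=(d -> List a)} | 0 pending]
  -> decompose arrow: push d~(d -> Bool), List a~(d -> List a)
step 3: unify d ~ (d -> Bool)  [subst: {c:=(d -> List a)} | 1 pending]
  occurs-check fail: d in (d -> Bool)

Answer: FAIL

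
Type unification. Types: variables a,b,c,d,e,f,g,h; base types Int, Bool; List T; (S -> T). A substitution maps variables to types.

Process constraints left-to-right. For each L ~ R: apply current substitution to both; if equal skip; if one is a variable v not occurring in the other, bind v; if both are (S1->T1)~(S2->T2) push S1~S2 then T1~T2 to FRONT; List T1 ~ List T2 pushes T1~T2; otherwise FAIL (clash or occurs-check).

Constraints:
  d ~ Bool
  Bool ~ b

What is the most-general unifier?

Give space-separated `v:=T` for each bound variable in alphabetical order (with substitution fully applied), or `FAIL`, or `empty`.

Answer: b:=Bool d:=Bool

Derivation:
step 1: unify d ~ Bool  [subst: {-} | 1 pending]
  bind d := Bool
step 2: unify Bool ~ b  [subst: {d:=Bool} | 0 pending]
  bind b := Bool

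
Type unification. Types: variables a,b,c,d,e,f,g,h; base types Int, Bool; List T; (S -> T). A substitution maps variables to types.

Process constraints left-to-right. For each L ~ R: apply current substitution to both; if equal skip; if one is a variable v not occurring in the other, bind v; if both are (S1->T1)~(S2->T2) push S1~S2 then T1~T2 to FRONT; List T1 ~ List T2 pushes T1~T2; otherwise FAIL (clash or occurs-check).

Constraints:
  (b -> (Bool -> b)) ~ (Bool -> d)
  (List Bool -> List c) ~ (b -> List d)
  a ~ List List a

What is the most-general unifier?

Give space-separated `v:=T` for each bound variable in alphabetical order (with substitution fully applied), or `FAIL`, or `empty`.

Answer: FAIL

Derivation:
step 1: unify (b -> (Bool -> b)) ~ (Bool -> d)  [subst: {-} | 2 pending]
  -> decompose arrow: push b~Bool, (Bool -> b)~d
step 2: unify b ~ Bool  [subst: {-} | 3 pending]
  bind b := Bool
step 3: unify (Bool -> Bool) ~ d  [subst: {b:=Bool} | 2 pending]
  bind d := (Bool -> Bool)
step 4: unify (List Bool -> List c) ~ (Bool -> List (Bool -> Bool))  [subst: {b:=Bool, d:=(Bool -> Bool)} | 1 pending]
  -> decompose arrow: push List Bool~Bool, List c~List (Bool -> Bool)
step 5: unify List Bool ~ Bool  [subst: {b:=Bool, d:=(Bool -> Bool)} | 2 pending]
  clash: List Bool vs Bool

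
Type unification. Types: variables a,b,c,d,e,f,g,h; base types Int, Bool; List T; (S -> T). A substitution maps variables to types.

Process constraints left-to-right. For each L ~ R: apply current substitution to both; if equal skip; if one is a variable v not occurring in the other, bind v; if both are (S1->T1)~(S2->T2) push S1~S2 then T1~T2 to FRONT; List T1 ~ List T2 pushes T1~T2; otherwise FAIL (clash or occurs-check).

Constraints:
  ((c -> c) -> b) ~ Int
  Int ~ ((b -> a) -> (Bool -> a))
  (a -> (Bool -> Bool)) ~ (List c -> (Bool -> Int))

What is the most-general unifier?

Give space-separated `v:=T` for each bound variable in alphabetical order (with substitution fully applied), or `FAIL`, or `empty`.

Answer: FAIL

Derivation:
step 1: unify ((c -> c) -> b) ~ Int  [subst: {-} | 2 pending]
  clash: ((c -> c) -> b) vs Int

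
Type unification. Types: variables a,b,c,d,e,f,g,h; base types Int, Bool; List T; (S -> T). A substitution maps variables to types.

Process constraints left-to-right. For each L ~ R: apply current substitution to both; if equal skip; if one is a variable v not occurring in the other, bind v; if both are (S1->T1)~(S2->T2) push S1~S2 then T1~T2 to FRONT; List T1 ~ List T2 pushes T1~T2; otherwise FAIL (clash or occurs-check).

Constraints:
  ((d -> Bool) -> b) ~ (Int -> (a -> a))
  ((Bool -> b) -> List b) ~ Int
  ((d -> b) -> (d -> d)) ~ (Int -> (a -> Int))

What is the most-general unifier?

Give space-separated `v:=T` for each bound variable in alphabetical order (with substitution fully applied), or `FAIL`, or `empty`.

step 1: unify ((d -> Bool) -> b) ~ (Int -> (a -> a))  [subst: {-} | 2 pending]
  -> decompose arrow: push (d -> Bool)~Int, b~(a -> a)
step 2: unify (d -> Bool) ~ Int  [subst: {-} | 3 pending]
  clash: (d -> Bool) vs Int

Answer: FAIL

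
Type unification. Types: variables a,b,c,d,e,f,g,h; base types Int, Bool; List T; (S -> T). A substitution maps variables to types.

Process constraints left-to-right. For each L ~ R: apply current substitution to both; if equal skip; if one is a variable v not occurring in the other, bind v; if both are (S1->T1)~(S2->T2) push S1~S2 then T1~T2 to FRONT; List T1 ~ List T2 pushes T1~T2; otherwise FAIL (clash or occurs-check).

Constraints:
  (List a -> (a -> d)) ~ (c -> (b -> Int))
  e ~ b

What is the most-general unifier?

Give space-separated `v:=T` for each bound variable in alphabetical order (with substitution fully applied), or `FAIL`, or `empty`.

Answer: a:=b c:=List b d:=Int e:=b

Derivation:
step 1: unify (List a -> (a -> d)) ~ (c -> (b -> Int))  [subst: {-} | 1 pending]
  -> decompose arrow: push List a~c, (a -> d)~(b -> Int)
step 2: unify List a ~ c  [subst: {-} | 2 pending]
  bind c := List a
step 3: unify (a -> d) ~ (b -> Int)  [subst: {c:=List a} | 1 pending]
  -> decompose arrow: push a~b, d~Int
step 4: unify a ~ b  [subst: {c:=List a} | 2 pending]
  bind a := b
step 5: unify d ~ Int  [subst: {c:=List a, a:=b} | 1 pending]
  bind d := Int
step 6: unify e ~ b  [subst: {c:=List a, a:=b, d:=Int} | 0 pending]
  bind e := b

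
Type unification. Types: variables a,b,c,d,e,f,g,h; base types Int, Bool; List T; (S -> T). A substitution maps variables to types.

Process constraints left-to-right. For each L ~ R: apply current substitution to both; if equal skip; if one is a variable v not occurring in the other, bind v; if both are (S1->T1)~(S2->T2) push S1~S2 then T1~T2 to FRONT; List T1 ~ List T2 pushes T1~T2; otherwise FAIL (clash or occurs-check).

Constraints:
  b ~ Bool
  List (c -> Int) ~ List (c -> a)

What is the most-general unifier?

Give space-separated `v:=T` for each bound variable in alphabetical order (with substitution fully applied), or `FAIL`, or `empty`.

Answer: a:=Int b:=Bool

Derivation:
step 1: unify b ~ Bool  [subst: {-} | 1 pending]
  bind b := Bool
step 2: unify List (c -> Int) ~ List (c -> a)  [subst: {b:=Bool} | 0 pending]
  -> decompose List: push (c -> Int)~(c -> a)
step 3: unify (c -> Int) ~ (c -> a)  [subst: {b:=Bool} | 0 pending]
  -> decompose arrow: push c~c, Int~a
step 4: unify c ~ c  [subst: {b:=Bool} | 1 pending]
  -> identical, skip
step 5: unify Int ~ a  [subst: {b:=Bool} | 0 pending]
  bind a := Int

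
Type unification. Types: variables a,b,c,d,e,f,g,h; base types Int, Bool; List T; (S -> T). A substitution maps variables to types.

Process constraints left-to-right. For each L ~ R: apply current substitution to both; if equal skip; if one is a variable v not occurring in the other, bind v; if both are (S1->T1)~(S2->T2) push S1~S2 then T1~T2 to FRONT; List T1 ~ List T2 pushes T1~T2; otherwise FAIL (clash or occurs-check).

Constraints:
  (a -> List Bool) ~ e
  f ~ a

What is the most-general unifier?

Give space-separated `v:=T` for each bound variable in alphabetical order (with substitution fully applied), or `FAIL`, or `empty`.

step 1: unify (a -> List Bool) ~ e  [subst: {-} | 1 pending]
  bind e := (a -> List Bool)
step 2: unify f ~ a  [subst: {e:=(a -> List Bool)} | 0 pending]
  bind f := a

Answer: e:=(a -> List Bool) f:=a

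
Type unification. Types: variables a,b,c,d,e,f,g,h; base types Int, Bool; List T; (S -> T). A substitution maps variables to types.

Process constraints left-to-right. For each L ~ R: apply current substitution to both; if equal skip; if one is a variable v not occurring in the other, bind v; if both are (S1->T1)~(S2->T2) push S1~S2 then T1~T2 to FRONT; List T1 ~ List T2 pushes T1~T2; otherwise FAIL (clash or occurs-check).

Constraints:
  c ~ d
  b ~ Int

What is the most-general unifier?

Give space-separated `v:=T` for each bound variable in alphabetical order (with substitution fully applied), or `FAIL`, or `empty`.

Answer: b:=Int c:=d

Derivation:
step 1: unify c ~ d  [subst: {-} | 1 pending]
  bind c := d
step 2: unify b ~ Int  [subst: {c:=d} | 0 pending]
  bind b := Int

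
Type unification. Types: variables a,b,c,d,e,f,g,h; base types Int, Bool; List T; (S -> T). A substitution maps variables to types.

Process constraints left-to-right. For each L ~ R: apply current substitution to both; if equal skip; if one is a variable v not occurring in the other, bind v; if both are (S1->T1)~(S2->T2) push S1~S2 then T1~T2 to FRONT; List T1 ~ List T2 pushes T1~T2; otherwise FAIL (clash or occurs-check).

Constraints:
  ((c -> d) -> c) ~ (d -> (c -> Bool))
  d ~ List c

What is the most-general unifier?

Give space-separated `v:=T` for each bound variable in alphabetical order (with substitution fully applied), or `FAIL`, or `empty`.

Answer: FAIL

Derivation:
step 1: unify ((c -> d) -> c) ~ (d -> (c -> Bool))  [subst: {-} | 1 pending]
  -> decompose arrow: push (c -> d)~d, c~(c -> Bool)
step 2: unify (c -> d) ~ d  [subst: {-} | 2 pending]
  occurs-check fail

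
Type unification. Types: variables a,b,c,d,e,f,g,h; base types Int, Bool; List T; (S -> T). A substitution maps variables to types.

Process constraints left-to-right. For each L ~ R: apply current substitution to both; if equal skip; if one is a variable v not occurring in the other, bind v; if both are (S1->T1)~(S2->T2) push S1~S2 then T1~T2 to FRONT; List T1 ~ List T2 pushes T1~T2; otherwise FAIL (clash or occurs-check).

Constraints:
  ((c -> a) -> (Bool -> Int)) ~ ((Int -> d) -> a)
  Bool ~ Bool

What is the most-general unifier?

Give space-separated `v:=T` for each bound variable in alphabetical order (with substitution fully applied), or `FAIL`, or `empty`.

step 1: unify ((c -> a) -> (Bool -> Int)) ~ ((Int -> d) -> a)  [subst: {-} | 1 pending]
  -> decompose arrow: push (c -> a)~(Int -> d), (Bool -> Int)~a
step 2: unify (c -> a) ~ (Int -> d)  [subst: {-} | 2 pending]
  -> decompose arrow: push c~Int, a~d
step 3: unify c ~ Int  [subst: {-} | 3 pending]
  bind c := Int
step 4: unify a ~ d  [subst: {c:=Int} | 2 pending]
  bind a := d
step 5: unify (Bool -> Int) ~ d  [subst: {c:=Int, a:=d} | 1 pending]
  bind d := (Bool -> Int)
step 6: unify Bool ~ Bool  [subst: {c:=Int, a:=d, d:=(Bool -> Int)} | 0 pending]
  -> identical, skip

Answer: a:=(Bool -> Int) c:=Int d:=(Bool -> Int)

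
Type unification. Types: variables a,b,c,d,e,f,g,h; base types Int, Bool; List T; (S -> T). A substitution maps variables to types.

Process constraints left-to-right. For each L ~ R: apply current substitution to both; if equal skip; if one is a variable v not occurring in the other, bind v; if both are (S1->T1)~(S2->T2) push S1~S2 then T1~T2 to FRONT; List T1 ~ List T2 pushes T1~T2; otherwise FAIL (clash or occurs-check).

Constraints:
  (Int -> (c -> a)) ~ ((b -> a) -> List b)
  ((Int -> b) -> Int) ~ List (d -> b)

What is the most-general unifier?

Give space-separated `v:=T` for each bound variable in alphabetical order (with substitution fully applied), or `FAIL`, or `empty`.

Answer: FAIL

Derivation:
step 1: unify (Int -> (c -> a)) ~ ((b -> a) -> List b)  [subst: {-} | 1 pending]
  -> decompose arrow: push Int~(b -> a), (c -> a)~List b
step 2: unify Int ~ (b -> a)  [subst: {-} | 2 pending]
  clash: Int vs (b -> a)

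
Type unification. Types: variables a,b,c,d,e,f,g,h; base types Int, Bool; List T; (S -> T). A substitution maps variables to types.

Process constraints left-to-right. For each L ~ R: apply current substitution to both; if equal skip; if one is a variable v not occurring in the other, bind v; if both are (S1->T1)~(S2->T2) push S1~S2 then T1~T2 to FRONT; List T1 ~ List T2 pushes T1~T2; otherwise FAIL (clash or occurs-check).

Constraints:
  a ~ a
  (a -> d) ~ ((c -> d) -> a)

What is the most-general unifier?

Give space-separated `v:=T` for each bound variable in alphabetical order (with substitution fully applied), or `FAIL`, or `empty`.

step 1: unify a ~ a  [subst: {-} | 1 pending]
  -> identical, skip
step 2: unify (a -> d) ~ ((c -> d) -> a)  [subst: {-} | 0 pending]
  -> decompose arrow: push a~(c -> d), d~a
step 3: unify a ~ (c -> d)  [subst: {-} | 1 pending]
  bind a := (c -> d)
step 4: unify d ~ (c -> d)  [subst: {a:=(c -> d)} | 0 pending]
  occurs-check fail: d in (c -> d)

Answer: FAIL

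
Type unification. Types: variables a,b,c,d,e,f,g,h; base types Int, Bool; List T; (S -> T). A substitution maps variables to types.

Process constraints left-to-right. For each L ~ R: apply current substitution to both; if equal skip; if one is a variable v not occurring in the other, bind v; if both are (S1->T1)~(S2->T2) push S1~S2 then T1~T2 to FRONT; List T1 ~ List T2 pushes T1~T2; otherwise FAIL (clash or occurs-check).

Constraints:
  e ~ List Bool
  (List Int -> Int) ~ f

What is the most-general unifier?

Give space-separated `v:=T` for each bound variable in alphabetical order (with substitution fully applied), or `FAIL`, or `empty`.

Answer: e:=List Bool f:=(List Int -> Int)

Derivation:
step 1: unify e ~ List Bool  [subst: {-} | 1 pending]
  bind e := List Bool
step 2: unify (List Int -> Int) ~ f  [subst: {e:=List Bool} | 0 pending]
  bind f := (List Int -> Int)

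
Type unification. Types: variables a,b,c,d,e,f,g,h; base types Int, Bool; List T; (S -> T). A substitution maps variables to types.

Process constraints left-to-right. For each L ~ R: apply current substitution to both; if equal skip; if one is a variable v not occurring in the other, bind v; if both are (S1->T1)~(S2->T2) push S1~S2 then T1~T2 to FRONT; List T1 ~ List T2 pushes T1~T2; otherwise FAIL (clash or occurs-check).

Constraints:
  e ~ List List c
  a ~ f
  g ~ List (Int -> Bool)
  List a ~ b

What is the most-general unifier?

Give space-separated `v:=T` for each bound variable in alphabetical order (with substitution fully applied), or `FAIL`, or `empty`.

Answer: a:=f b:=List f e:=List List c g:=List (Int -> Bool)

Derivation:
step 1: unify e ~ List List c  [subst: {-} | 3 pending]
  bind e := List List c
step 2: unify a ~ f  [subst: {e:=List List c} | 2 pending]
  bind a := f
step 3: unify g ~ List (Int -> Bool)  [subst: {e:=List List c, a:=f} | 1 pending]
  bind g := List (Int -> Bool)
step 4: unify List f ~ b  [subst: {e:=List List c, a:=f, g:=List (Int -> Bool)} | 0 pending]
  bind b := List f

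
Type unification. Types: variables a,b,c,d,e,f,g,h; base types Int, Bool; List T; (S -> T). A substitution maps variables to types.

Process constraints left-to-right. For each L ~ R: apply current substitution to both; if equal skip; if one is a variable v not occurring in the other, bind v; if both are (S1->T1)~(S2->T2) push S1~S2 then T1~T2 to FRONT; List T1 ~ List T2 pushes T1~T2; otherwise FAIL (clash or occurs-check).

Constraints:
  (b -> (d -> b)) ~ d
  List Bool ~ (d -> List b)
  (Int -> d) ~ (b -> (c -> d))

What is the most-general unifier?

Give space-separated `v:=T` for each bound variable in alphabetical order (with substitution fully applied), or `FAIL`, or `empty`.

Answer: FAIL

Derivation:
step 1: unify (b -> (d -> b)) ~ d  [subst: {-} | 2 pending]
  occurs-check fail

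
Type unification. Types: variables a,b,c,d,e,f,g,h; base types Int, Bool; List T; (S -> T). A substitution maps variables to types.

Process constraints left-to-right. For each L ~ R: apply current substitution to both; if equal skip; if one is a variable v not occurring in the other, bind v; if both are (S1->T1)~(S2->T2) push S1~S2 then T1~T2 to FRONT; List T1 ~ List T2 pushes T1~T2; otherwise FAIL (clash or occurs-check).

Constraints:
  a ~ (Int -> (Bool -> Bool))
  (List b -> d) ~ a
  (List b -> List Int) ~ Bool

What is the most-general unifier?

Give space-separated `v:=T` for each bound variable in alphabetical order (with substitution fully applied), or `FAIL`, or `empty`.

step 1: unify a ~ (Int -> (Bool -> Bool))  [subst: {-} | 2 pending]
  bind a := (Int -> (Bool -> Bool))
step 2: unify (List b -> d) ~ (Int -> (Bool -> Bool))  [subst: {a:=(Int -> (Bool -> Bool))} | 1 pending]
  -> decompose arrow: push List b~Int, d~(Bool -> Bool)
step 3: unify List b ~ Int  [subst: {a:=(Int -> (Bool -> Bool))} | 2 pending]
  clash: List b vs Int

Answer: FAIL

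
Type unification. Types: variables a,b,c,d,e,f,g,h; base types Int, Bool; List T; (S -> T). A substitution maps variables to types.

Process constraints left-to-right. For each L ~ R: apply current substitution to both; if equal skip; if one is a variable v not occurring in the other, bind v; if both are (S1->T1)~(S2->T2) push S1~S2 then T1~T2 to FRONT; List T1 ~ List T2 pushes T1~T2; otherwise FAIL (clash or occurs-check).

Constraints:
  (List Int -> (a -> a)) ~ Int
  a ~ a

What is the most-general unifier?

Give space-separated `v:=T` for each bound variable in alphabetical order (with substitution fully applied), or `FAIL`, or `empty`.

Answer: FAIL

Derivation:
step 1: unify (List Int -> (a -> a)) ~ Int  [subst: {-} | 1 pending]
  clash: (List Int -> (a -> a)) vs Int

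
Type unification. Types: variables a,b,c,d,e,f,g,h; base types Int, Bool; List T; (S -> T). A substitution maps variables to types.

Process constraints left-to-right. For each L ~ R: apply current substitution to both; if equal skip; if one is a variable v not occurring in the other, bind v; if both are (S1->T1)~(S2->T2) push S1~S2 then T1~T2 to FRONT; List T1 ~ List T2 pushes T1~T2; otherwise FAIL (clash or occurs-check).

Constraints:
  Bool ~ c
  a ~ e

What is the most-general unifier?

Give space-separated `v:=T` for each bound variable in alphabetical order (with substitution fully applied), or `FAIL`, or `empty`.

step 1: unify Bool ~ c  [subst: {-} | 1 pending]
  bind c := Bool
step 2: unify a ~ e  [subst: {c:=Bool} | 0 pending]
  bind a := e

Answer: a:=e c:=Bool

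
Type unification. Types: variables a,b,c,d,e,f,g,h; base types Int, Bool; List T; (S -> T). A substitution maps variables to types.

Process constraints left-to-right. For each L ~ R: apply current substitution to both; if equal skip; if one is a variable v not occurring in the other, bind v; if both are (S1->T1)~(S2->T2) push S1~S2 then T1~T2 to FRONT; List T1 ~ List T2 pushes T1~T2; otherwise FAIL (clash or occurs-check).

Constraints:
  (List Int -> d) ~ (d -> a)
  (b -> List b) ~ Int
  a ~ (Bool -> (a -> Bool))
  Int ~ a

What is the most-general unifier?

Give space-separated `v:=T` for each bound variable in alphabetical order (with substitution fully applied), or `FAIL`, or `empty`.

Answer: FAIL

Derivation:
step 1: unify (List Int -> d) ~ (d -> a)  [subst: {-} | 3 pending]
  -> decompose arrow: push List Int~d, d~a
step 2: unify List Int ~ d  [subst: {-} | 4 pending]
  bind d := List Int
step 3: unify List Int ~ a  [subst: {d:=List Int} | 3 pending]
  bind a := List Int
step 4: unify (b -> List b) ~ Int  [subst: {d:=List Int, a:=List Int} | 2 pending]
  clash: (b -> List b) vs Int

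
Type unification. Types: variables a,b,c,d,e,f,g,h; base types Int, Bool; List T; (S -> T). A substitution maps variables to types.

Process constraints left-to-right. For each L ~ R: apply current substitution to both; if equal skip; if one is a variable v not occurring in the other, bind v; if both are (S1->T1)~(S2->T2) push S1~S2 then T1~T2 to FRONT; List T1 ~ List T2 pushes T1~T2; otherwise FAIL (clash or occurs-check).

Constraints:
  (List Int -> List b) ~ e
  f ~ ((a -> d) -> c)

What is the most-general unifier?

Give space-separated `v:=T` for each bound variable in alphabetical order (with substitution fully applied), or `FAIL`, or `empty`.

step 1: unify (List Int -> List b) ~ e  [subst: {-} | 1 pending]
  bind e := (List Int -> List b)
step 2: unify f ~ ((a -> d) -> c)  [subst: {e:=(List Int -> List b)} | 0 pending]
  bind f := ((a -> d) -> c)

Answer: e:=(List Int -> List b) f:=((a -> d) -> c)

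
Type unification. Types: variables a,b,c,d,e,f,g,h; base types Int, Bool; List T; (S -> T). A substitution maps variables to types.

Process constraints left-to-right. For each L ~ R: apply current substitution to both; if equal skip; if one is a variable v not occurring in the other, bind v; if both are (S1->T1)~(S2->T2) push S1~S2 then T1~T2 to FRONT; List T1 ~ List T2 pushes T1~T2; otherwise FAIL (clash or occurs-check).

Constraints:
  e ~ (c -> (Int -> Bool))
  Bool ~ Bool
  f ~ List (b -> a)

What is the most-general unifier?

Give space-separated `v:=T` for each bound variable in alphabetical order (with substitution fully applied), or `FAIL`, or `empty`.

step 1: unify e ~ (c -> (Int -> Bool))  [subst: {-} | 2 pending]
  bind e := (c -> (Int -> Bool))
step 2: unify Bool ~ Bool  [subst: {e:=(c -> (Int -> Bool))} | 1 pending]
  -> identical, skip
step 3: unify f ~ List (b -> a)  [subst: {e:=(c -> (Int -> Bool))} | 0 pending]
  bind f := List (b -> a)

Answer: e:=(c -> (Int -> Bool)) f:=List (b -> a)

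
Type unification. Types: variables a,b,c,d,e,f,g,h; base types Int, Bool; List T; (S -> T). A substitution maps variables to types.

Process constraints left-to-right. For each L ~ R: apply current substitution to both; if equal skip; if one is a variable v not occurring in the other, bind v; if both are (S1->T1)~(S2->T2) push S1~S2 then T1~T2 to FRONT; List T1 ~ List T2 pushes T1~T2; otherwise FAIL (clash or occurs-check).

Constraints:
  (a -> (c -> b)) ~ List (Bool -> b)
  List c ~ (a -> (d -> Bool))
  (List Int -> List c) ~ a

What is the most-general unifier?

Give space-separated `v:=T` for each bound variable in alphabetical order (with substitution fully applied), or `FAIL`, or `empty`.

step 1: unify (a -> (c -> b)) ~ List (Bool -> b)  [subst: {-} | 2 pending]
  clash: (a -> (c -> b)) vs List (Bool -> b)

Answer: FAIL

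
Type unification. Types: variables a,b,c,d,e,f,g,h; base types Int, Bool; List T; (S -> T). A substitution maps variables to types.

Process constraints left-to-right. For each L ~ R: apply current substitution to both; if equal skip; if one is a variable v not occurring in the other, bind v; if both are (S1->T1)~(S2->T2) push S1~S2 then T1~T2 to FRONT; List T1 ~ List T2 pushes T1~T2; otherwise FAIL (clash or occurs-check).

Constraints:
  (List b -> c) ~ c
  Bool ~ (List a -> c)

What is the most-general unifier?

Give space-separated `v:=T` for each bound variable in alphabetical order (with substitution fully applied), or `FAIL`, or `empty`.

step 1: unify (List b -> c) ~ c  [subst: {-} | 1 pending]
  occurs-check fail

Answer: FAIL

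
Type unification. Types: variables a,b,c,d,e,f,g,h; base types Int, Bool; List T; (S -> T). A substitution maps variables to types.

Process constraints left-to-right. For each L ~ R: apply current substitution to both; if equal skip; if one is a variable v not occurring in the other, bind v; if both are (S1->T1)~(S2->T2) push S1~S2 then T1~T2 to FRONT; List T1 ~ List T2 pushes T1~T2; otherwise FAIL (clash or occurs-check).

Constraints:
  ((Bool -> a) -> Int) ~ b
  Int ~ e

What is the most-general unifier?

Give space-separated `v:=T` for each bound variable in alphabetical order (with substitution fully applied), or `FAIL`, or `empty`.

step 1: unify ((Bool -> a) -> Int) ~ b  [subst: {-} | 1 pending]
  bind b := ((Bool -> a) -> Int)
step 2: unify Int ~ e  [subst: {b:=((Bool -> a) -> Int)} | 0 pending]
  bind e := Int

Answer: b:=((Bool -> a) -> Int) e:=Int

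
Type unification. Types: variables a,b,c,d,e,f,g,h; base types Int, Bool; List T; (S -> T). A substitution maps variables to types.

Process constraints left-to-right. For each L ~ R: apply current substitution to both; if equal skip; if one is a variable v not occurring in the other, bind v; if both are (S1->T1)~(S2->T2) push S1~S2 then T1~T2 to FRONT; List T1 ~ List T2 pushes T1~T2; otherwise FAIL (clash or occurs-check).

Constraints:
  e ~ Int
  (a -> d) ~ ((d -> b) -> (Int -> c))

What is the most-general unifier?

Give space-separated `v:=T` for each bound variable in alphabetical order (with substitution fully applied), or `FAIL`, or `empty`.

Answer: a:=((Int -> c) -> b) d:=(Int -> c) e:=Int

Derivation:
step 1: unify e ~ Int  [subst: {-} | 1 pending]
  bind e := Int
step 2: unify (a -> d) ~ ((d -> b) -> (Int -> c))  [subst: {e:=Int} | 0 pending]
  -> decompose arrow: push a~(d -> b), d~(Int -> c)
step 3: unify a ~ (d -> b)  [subst: {e:=Int} | 1 pending]
  bind a := (d -> b)
step 4: unify d ~ (Int -> c)  [subst: {e:=Int, a:=(d -> b)} | 0 pending]
  bind d := (Int -> c)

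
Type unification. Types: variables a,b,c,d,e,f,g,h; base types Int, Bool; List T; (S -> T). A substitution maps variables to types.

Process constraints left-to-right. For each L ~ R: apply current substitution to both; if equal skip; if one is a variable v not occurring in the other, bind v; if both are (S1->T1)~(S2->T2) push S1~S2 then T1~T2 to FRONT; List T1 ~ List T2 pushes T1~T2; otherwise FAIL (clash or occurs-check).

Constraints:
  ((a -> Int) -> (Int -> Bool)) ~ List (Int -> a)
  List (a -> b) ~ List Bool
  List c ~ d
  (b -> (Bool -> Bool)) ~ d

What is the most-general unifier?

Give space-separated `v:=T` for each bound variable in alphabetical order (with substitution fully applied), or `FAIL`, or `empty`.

Answer: FAIL

Derivation:
step 1: unify ((a -> Int) -> (Int -> Bool)) ~ List (Int -> a)  [subst: {-} | 3 pending]
  clash: ((a -> Int) -> (Int -> Bool)) vs List (Int -> a)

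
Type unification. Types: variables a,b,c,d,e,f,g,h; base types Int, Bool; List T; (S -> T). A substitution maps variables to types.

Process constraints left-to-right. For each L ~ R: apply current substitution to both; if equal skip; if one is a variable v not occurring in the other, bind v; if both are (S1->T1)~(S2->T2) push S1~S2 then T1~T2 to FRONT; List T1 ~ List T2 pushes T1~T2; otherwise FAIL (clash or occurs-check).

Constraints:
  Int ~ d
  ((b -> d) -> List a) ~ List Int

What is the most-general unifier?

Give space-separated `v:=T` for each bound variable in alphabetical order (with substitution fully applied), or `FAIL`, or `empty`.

step 1: unify Int ~ d  [subst: {-} | 1 pending]
  bind d := Int
step 2: unify ((b -> Int) -> List a) ~ List Int  [subst: {d:=Int} | 0 pending]
  clash: ((b -> Int) -> List a) vs List Int

Answer: FAIL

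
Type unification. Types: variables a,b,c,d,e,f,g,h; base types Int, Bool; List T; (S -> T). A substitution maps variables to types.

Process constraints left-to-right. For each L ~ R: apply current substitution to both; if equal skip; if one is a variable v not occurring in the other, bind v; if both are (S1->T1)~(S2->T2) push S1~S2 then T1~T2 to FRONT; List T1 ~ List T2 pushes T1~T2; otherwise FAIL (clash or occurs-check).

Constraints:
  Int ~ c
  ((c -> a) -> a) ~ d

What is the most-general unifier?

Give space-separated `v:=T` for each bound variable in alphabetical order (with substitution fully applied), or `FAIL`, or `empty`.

step 1: unify Int ~ c  [subst: {-} | 1 pending]
  bind c := Int
step 2: unify ((Int -> a) -> a) ~ d  [subst: {c:=Int} | 0 pending]
  bind d := ((Int -> a) -> a)

Answer: c:=Int d:=((Int -> a) -> a)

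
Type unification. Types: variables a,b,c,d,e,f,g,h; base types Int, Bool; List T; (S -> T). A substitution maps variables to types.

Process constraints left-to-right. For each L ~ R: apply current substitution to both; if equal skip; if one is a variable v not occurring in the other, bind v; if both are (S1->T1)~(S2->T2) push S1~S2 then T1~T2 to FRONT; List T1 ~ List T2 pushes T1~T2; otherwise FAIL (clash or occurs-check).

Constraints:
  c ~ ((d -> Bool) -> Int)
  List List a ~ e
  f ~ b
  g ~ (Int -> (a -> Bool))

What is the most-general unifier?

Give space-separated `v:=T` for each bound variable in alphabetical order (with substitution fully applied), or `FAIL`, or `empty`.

step 1: unify c ~ ((d -> Bool) -> Int)  [subst: {-} | 3 pending]
  bind c := ((d -> Bool) -> Int)
step 2: unify List List a ~ e  [subst: {c:=((d -> Bool) -> Int)} | 2 pending]
  bind e := List List a
step 3: unify f ~ b  [subst: {c:=((d -> Bool) -> Int), e:=List List a} | 1 pending]
  bind f := b
step 4: unify g ~ (Int -> (a -> Bool))  [subst: {c:=((d -> Bool) -> Int), e:=List List a, f:=b} | 0 pending]
  bind g := (Int -> (a -> Bool))

Answer: c:=((d -> Bool) -> Int) e:=List List a f:=b g:=(Int -> (a -> Bool))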